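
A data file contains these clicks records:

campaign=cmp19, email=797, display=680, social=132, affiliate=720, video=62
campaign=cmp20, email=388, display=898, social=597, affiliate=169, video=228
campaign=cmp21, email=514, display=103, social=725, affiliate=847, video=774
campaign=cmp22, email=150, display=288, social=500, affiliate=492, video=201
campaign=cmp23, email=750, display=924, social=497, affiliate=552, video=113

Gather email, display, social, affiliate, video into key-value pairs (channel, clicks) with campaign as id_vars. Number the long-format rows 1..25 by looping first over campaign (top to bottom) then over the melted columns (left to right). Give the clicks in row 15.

25 rows total (5 × 5). Row 15: index ⌊(15-1)/5⌋ = 2 into campaign → cmp21; (15-1) mod 5 = 4 into the melted columns → video.
So row 15 is (cmp21, video, 774); clicks = 774.

774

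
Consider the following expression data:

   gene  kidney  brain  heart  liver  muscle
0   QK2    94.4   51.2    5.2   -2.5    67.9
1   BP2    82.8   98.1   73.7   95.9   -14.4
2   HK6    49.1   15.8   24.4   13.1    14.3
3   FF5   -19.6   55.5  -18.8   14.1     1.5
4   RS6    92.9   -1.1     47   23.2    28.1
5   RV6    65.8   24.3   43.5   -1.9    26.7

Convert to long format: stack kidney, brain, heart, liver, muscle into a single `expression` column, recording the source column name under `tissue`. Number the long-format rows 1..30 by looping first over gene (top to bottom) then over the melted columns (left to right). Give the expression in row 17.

30 rows total (6 × 5). Row 17: index ⌊(17-1)/5⌋ = 3 into gene → FF5; (17-1) mod 5 = 1 into the melted columns → brain.
So row 17 is (FF5, brain, 55.5); expression = 55.5.

55.5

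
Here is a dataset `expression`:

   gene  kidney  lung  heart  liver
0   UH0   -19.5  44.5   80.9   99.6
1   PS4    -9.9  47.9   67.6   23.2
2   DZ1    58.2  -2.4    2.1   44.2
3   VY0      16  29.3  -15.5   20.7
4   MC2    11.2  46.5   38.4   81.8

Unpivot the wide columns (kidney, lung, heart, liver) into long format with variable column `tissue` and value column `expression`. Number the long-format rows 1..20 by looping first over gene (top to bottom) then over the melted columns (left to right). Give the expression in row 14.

29.3

20 rows total (5 × 4). Row 14: index ⌊(14-1)/4⌋ = 3 into gene → VY0; (14-1) mod 4 = 1 into the melted columns → lung.
So row 14 is (VY0, lung, 29.3); expression = 29.3.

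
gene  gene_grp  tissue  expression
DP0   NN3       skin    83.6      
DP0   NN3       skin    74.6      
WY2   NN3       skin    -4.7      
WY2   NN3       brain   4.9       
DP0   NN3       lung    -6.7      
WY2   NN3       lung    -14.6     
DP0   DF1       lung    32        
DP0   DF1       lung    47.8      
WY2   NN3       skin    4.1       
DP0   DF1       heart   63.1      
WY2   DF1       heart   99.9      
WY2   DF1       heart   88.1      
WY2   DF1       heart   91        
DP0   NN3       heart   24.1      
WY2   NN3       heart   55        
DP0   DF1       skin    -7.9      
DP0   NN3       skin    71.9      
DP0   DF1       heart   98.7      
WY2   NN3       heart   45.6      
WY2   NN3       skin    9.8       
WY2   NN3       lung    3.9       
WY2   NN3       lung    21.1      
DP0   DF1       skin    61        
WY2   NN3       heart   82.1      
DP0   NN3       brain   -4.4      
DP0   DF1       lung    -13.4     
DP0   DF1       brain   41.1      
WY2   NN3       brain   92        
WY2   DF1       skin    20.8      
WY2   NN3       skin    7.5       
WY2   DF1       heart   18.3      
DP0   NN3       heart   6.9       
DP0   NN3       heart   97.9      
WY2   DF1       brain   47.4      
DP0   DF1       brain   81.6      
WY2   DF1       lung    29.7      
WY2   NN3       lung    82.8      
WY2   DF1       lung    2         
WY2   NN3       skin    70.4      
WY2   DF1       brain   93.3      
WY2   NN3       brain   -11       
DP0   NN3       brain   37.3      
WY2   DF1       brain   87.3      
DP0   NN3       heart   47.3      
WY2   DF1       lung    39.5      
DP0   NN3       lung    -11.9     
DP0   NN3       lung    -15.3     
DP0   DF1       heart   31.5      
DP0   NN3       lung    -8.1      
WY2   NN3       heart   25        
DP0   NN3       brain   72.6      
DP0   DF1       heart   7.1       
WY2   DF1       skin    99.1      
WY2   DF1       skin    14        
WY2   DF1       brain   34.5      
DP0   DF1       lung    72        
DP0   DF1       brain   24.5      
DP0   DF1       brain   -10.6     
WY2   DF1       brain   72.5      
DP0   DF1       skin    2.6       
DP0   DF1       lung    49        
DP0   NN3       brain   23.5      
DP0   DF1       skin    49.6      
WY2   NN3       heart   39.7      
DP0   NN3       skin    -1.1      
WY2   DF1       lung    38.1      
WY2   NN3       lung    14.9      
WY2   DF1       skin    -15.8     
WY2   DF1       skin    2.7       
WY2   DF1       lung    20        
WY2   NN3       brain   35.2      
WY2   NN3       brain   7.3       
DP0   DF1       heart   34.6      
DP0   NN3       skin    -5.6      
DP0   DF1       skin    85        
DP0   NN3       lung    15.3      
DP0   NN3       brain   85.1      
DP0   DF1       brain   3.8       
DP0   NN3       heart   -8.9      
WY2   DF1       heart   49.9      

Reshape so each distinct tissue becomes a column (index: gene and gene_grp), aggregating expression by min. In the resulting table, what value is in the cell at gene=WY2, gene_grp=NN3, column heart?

25

Rows with gene=WY2, gene_grp=NN3 and tissue=heart: expression values are 55, 45.6, 82.1, 25, 39.7.
min(55, 45.6, 82.1, 25, 39.7) = 25.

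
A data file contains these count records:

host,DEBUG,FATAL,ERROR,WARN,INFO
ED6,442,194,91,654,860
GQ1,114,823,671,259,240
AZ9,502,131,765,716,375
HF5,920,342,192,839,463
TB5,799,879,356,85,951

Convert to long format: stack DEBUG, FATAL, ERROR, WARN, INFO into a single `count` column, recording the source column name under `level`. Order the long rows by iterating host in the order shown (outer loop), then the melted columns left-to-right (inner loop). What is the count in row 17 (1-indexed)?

342

25 rows total (5 × 5). Row 17: index ⌊(17-1)/5⌋ = 3 into host → HF5; (17-1) mod 5 = 1 into the melted columns → FATAL.
So row 17 is (HF5, FATAL, 342); count = 342.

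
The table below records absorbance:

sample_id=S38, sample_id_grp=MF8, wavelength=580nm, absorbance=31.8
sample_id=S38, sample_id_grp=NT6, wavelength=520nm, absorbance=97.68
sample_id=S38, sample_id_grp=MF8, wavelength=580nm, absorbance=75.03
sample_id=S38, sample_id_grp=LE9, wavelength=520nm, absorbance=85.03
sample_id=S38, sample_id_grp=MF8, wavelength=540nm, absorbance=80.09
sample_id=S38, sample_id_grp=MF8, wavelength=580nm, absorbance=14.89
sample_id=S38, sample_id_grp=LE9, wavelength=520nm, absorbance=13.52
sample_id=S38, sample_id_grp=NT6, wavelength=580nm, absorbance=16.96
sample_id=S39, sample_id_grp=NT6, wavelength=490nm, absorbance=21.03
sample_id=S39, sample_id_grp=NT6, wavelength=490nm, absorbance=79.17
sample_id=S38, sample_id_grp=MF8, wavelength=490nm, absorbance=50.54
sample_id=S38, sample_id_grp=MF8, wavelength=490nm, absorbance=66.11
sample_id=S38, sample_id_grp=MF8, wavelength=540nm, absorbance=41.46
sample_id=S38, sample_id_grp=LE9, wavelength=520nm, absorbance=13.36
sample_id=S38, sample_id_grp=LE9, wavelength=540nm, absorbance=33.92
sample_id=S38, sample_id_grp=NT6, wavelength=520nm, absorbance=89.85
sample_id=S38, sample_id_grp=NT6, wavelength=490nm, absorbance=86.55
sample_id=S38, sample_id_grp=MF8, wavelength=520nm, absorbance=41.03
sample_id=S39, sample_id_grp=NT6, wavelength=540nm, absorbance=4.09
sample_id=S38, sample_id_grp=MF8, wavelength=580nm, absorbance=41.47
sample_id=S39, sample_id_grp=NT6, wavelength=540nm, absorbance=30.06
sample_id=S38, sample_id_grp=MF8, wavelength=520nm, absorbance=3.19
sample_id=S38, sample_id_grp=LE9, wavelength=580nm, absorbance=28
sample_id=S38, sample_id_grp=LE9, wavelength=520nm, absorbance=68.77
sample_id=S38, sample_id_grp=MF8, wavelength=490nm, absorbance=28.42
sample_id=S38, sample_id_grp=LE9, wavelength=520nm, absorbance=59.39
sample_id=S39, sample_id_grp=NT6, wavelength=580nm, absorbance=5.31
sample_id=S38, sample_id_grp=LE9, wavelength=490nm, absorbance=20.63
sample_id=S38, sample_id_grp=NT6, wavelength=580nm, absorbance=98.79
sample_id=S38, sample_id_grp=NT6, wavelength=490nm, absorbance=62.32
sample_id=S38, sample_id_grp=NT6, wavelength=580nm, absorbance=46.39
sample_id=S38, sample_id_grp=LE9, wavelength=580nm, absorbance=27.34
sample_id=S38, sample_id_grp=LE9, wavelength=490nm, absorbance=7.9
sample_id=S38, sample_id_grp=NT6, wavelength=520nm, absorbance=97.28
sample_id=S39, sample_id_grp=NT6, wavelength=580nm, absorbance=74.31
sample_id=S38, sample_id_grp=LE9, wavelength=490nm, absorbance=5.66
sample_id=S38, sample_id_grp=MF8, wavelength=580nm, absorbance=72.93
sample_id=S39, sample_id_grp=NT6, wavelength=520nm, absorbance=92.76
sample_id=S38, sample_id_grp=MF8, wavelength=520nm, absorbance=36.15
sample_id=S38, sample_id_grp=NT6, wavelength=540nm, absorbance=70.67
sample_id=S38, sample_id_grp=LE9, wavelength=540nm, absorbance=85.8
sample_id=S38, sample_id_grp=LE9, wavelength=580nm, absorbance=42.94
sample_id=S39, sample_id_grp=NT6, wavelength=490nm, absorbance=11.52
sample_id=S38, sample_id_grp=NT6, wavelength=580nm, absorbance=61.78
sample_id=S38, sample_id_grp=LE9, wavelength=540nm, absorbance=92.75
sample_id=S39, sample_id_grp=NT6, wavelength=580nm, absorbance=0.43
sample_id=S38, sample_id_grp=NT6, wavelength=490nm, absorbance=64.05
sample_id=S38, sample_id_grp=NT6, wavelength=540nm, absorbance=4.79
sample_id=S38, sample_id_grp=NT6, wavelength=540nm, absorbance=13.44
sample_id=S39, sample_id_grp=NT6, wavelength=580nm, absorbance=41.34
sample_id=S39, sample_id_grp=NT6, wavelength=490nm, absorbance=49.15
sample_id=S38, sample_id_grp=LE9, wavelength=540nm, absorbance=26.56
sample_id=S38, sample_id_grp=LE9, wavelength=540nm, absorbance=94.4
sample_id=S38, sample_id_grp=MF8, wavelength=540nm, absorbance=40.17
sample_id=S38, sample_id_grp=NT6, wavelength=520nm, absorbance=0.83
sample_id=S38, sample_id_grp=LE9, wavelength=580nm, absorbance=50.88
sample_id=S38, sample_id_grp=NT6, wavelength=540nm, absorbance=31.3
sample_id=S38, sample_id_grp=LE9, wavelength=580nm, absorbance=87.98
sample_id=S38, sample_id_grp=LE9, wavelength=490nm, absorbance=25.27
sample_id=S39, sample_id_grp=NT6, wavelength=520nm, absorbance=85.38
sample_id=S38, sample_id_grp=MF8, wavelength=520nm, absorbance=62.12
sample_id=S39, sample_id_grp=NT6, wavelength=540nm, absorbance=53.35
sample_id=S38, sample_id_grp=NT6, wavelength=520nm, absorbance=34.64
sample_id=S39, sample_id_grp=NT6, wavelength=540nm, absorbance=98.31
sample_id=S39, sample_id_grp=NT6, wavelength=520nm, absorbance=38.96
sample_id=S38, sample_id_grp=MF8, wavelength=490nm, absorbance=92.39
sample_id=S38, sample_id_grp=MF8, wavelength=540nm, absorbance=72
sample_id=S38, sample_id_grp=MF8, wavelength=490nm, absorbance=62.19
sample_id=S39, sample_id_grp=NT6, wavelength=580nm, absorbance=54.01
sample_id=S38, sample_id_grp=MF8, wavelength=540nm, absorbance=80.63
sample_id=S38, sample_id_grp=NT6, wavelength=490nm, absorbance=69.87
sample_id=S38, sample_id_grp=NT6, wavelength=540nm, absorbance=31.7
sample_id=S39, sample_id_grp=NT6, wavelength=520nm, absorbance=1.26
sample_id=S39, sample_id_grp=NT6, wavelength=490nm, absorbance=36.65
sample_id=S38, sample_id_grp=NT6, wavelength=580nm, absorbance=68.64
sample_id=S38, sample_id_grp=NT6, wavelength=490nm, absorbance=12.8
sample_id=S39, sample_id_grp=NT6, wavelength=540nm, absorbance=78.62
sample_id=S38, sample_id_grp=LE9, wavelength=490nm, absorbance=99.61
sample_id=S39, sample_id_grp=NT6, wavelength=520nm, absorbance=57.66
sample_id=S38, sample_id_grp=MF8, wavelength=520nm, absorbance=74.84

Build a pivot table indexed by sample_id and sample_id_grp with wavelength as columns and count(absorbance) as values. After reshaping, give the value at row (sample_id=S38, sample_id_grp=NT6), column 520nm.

5

Rows with sample_id=S38, sample_id_grp=NT6 and wavelength=520nm: absorbance values are 97.68, 89.85, 97.28, 0.83, 34.64.
5 rows match — count = 5.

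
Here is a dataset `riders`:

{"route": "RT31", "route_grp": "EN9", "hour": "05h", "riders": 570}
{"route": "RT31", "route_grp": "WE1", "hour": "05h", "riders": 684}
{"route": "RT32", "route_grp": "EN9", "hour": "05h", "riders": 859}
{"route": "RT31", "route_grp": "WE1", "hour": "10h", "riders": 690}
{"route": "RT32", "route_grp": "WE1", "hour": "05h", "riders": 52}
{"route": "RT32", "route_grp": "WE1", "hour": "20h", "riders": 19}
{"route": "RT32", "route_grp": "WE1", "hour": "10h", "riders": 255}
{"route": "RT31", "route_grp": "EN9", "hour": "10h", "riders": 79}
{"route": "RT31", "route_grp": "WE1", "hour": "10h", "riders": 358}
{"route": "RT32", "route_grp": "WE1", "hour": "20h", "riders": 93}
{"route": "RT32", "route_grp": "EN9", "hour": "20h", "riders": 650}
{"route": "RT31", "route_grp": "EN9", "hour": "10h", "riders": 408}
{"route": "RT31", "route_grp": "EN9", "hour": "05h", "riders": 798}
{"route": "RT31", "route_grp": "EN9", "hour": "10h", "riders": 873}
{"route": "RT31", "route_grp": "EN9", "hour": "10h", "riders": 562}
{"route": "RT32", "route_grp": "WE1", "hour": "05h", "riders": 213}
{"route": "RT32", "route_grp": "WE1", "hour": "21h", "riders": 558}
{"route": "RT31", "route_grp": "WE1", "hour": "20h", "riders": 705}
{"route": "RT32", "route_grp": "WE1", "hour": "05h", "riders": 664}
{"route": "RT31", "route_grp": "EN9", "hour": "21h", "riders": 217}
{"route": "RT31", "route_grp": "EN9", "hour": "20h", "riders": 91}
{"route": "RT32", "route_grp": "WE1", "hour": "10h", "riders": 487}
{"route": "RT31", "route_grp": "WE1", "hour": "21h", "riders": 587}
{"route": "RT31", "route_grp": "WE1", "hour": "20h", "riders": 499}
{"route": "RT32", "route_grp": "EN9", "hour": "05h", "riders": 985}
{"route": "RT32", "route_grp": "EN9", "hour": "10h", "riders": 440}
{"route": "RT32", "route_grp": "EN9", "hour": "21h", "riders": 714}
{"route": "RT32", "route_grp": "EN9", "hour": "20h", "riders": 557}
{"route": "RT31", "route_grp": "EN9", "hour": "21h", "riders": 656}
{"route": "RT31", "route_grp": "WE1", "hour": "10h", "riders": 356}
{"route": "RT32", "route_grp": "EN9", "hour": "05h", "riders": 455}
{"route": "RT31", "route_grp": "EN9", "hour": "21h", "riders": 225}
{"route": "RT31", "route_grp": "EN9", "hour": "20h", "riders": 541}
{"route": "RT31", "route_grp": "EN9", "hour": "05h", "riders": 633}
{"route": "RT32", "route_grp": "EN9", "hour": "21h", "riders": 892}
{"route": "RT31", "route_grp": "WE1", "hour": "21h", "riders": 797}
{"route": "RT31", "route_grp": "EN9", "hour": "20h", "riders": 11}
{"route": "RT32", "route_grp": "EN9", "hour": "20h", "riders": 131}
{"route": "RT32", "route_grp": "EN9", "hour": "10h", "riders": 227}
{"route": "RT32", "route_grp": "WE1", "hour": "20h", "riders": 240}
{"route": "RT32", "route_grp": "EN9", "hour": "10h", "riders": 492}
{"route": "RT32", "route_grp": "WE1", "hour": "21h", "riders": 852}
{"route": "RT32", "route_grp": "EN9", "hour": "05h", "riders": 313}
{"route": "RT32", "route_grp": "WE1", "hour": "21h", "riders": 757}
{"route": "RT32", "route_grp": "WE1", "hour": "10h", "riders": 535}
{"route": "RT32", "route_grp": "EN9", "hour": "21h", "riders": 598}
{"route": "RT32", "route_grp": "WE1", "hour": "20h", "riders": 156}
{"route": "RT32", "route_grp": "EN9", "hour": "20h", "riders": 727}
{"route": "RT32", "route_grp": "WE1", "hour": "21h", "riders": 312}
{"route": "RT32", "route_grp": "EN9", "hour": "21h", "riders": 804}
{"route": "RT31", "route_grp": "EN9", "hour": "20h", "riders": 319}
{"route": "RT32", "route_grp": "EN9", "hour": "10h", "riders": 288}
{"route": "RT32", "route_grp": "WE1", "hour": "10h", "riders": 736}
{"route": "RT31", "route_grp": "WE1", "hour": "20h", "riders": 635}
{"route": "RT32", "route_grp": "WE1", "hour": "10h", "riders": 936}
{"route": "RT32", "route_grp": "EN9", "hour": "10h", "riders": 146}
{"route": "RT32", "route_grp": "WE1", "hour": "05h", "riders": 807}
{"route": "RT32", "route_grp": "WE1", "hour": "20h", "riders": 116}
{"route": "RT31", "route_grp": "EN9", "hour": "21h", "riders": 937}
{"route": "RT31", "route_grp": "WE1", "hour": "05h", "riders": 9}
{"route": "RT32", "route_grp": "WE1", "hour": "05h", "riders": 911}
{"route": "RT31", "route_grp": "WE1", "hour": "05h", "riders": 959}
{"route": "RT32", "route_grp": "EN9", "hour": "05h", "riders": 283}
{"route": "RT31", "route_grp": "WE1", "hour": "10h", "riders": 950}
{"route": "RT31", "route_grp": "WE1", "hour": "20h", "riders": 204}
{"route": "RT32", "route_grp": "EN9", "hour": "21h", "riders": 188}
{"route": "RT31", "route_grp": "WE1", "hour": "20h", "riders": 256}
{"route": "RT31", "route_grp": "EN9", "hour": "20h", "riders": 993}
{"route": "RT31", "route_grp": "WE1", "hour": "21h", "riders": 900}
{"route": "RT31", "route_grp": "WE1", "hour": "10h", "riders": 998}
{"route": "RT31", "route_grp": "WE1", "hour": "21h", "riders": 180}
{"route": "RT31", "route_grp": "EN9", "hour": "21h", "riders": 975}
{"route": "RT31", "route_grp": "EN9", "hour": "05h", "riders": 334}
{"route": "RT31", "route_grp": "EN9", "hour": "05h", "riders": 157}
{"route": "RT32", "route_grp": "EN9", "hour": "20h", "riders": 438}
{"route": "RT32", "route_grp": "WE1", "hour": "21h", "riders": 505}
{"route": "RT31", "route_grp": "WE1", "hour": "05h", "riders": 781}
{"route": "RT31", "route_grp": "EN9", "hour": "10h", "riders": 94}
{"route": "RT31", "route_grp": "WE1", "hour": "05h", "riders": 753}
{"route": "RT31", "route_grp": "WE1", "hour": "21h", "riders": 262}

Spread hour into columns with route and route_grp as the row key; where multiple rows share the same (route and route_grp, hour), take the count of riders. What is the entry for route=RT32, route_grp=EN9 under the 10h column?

Rows with route=RT32, route_grp=EN9 and hour=10h: riders values are 440, 227, 492, 288, 146.
5 rows match — count = 5.

5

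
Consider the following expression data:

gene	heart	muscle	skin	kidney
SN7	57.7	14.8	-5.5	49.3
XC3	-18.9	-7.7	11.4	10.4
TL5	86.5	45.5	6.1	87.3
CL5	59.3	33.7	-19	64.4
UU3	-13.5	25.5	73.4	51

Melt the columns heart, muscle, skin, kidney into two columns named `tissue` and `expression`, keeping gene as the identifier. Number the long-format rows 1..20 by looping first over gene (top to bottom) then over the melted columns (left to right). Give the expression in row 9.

86.5

20 rows total (5 × 4). Row 9: index ⌊(9-1)/4⌋ = 2 into gene → TL5; (9-1) mod 4 = 0 into the melted columns → heart.
So row 9 is (TL5, heart, 86.5); expression = 86.5.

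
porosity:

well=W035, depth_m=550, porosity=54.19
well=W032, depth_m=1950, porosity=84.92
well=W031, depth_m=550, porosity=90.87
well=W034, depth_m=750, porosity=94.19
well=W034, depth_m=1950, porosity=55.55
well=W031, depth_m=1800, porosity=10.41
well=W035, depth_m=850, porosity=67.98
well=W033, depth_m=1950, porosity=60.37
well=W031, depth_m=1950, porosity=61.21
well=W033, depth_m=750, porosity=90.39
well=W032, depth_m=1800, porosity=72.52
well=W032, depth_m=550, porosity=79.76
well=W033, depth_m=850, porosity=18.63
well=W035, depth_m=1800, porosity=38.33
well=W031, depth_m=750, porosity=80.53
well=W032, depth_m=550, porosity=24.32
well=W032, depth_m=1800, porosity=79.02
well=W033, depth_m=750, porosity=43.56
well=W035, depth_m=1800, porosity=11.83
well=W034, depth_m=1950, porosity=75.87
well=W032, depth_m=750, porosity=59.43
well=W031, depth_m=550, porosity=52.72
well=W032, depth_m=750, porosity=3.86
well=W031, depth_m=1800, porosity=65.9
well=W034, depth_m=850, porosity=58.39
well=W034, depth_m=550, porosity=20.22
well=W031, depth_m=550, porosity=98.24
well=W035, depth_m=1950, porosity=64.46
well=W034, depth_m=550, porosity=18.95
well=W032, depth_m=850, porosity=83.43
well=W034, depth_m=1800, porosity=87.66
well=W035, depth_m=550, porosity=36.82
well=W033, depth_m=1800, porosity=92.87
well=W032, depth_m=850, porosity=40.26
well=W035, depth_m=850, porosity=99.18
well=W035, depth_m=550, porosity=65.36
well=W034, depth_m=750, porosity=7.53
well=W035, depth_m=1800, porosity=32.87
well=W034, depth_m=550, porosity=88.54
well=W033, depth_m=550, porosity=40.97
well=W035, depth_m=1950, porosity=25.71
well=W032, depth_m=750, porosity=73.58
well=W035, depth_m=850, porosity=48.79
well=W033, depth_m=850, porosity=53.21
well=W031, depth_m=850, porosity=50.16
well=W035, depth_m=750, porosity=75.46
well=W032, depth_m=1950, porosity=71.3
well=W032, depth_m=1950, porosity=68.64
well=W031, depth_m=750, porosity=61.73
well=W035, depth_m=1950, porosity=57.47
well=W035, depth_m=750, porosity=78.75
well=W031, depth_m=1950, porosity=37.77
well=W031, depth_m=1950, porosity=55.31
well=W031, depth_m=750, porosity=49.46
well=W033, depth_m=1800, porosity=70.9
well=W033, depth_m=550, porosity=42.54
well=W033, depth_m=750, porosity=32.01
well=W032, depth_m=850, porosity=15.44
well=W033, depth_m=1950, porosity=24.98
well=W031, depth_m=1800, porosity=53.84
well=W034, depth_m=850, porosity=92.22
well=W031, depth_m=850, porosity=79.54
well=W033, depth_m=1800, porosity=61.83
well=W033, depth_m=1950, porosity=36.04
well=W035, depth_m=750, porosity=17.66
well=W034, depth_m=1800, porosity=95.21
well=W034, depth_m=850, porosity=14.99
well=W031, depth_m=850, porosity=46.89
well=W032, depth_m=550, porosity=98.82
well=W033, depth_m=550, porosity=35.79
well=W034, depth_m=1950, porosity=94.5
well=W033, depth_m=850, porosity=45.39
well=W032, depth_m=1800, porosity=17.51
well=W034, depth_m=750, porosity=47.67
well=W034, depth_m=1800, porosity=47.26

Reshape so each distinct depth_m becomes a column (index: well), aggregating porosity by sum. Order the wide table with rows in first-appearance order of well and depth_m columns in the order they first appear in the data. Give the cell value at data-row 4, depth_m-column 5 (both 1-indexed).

165.60

With rows in first-appearance order of well, row 4 is well=W034. depth_m columns in first-appearance order: 550, 1950, 750, 1800, 850; column 5 is 850.
Long rows with well=W034, depth_m=850: 58.39 + 92.22 + 14.99 = 165.60.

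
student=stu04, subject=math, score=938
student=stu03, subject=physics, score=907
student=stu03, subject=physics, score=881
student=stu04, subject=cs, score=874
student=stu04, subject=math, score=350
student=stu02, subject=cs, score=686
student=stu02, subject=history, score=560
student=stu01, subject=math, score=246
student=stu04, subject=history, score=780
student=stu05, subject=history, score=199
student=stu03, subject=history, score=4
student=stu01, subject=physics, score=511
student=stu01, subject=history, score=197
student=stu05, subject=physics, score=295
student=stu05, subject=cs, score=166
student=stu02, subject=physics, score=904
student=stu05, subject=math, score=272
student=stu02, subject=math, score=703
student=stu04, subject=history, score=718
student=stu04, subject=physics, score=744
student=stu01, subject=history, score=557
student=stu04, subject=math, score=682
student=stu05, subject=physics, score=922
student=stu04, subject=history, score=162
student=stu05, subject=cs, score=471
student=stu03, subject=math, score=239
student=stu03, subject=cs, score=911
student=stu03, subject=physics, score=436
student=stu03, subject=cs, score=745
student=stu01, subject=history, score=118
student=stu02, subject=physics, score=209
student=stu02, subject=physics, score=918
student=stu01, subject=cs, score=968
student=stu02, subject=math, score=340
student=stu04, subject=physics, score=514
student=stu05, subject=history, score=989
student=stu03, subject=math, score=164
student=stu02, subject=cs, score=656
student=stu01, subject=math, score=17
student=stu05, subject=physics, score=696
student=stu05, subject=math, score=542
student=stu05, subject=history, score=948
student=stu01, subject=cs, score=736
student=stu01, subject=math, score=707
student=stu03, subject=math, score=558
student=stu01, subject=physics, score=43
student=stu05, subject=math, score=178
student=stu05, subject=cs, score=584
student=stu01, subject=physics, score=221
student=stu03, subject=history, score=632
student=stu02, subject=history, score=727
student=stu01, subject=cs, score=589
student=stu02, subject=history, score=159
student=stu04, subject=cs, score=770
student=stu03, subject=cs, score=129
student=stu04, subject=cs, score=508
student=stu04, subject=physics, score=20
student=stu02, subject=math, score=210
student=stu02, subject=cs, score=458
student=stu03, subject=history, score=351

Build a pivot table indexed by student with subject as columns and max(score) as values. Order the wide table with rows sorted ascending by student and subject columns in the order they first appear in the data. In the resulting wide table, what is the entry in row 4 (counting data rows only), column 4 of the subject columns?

780

With rows sorted ascending by student, row 4 is student=stu04. subject columns in first-appearance order: math, physics, cs, history; column 4 is history.
Long rows with student=stu04, subject=history: max(780, 718, 162) = 780.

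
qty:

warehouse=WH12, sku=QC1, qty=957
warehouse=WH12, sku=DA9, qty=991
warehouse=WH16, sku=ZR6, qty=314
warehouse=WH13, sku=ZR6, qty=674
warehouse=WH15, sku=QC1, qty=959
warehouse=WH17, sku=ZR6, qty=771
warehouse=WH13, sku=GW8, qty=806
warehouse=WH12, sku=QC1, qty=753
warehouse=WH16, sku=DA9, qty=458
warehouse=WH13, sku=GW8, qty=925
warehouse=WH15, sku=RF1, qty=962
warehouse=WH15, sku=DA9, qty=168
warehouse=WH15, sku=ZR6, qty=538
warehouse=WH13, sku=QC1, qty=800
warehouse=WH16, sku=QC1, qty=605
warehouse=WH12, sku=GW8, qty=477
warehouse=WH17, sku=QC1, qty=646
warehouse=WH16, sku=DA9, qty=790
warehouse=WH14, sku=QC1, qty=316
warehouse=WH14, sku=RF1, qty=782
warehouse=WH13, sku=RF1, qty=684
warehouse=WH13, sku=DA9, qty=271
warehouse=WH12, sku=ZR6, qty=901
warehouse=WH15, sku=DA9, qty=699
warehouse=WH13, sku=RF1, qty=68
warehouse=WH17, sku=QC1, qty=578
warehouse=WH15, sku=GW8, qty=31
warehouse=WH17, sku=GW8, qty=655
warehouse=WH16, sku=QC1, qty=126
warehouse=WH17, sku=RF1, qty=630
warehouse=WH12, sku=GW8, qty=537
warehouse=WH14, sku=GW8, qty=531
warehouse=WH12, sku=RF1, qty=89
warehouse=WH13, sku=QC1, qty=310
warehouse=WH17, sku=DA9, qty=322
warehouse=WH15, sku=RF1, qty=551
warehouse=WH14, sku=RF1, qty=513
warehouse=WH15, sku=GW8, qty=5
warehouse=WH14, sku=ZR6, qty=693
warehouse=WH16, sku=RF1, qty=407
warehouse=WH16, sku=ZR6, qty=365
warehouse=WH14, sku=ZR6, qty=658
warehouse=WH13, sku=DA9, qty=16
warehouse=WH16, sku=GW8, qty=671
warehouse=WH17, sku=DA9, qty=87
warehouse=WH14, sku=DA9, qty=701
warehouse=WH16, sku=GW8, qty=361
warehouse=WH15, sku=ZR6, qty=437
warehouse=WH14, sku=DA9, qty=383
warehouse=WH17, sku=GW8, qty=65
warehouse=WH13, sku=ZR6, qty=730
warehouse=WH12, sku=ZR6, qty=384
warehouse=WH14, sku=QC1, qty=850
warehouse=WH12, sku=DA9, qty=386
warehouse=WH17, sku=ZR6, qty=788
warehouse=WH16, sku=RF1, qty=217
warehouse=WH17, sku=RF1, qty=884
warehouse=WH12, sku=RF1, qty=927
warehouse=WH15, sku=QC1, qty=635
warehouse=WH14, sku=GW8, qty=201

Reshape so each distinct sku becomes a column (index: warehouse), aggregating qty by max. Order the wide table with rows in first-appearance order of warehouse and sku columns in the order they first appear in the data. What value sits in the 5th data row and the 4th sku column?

655

With rows in first-appearance order of warehouse, row 5 is warehouse=WH17. sku columns in first-appearance order: QC1, DA9, ZR6, GW8, RF1; column 4 is GW8.
Long rows with warehouse=WH17, sku=GW8: max(655, 65) = 655.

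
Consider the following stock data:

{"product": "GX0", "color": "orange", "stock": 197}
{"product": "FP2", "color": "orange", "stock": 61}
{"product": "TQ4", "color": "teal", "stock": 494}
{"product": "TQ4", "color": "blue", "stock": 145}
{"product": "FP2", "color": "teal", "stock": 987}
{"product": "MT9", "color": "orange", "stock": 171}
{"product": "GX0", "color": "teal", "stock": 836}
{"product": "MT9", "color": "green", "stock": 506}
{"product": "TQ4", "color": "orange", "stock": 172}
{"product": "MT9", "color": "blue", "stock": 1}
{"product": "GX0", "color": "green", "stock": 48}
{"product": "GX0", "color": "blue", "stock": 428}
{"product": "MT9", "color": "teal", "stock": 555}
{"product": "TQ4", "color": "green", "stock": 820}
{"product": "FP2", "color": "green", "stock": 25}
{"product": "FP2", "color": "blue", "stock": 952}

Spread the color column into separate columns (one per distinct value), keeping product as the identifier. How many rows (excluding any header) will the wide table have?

4 distinct product values → 4 rows.

4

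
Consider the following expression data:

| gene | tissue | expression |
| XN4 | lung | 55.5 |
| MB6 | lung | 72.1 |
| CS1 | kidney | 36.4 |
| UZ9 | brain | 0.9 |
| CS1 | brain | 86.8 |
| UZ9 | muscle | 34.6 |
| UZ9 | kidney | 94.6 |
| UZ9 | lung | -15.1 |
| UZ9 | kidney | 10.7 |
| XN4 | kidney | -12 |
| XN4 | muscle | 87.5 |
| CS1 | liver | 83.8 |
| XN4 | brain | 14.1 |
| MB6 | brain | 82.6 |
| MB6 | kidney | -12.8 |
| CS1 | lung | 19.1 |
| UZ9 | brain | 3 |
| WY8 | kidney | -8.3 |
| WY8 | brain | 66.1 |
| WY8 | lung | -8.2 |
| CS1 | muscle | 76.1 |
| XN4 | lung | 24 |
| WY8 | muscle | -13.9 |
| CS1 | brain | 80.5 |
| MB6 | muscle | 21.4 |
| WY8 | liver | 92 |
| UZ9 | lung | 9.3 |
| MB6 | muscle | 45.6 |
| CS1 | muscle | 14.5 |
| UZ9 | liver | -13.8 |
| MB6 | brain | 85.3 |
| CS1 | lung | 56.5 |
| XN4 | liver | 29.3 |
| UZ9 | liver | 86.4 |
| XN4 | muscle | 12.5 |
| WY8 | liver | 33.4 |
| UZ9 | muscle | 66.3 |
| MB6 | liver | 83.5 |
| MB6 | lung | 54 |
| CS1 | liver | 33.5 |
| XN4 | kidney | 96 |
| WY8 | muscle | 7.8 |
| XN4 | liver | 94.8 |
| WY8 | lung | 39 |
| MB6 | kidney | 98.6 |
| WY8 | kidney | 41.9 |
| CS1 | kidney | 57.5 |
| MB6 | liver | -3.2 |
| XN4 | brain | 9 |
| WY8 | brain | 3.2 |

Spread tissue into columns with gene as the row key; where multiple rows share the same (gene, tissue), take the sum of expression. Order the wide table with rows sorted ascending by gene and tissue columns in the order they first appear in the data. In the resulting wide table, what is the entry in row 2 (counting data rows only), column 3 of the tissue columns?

With rows sorted ascending by gene, row 2 is gene=MB6. tissue columns in first-appearance order: lung, kidney, brain, muscle, liver; column 3 is brain.
Long rows with gene=MB6, tissue=brain: 82.6 + 85.3 = 167.9.

167.9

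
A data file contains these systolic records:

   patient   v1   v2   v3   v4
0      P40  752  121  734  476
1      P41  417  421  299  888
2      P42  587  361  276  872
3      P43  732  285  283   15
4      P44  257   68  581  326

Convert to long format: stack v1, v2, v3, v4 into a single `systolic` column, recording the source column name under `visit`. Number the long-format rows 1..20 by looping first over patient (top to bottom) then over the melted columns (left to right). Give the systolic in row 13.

732

20 rows total (5 × 4). Row 13: index ⌊(13-1)/4⌋ = 3 into patient → P43; (13-1) mod 4 = 0 into the melted columns → v1.
So row 13 is (P43, v1, 732); systolic = 732.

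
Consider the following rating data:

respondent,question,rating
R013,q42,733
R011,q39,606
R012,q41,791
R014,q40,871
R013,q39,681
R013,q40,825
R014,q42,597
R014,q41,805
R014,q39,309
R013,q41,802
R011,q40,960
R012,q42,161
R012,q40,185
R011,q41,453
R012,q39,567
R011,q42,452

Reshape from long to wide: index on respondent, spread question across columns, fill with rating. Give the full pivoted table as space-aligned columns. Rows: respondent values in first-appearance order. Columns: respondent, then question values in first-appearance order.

Columns: respondent plus the 4 distinct question values (q42, q39, q41, q40).
For example, row R013 column q42 takes rating=733 from the long row (R013, q42).

respondent  q42  q39  q41  q40
R013        733  681  802  825
R011        452  606  453  960
R012        161  567  791  185
R014        597  309  805  871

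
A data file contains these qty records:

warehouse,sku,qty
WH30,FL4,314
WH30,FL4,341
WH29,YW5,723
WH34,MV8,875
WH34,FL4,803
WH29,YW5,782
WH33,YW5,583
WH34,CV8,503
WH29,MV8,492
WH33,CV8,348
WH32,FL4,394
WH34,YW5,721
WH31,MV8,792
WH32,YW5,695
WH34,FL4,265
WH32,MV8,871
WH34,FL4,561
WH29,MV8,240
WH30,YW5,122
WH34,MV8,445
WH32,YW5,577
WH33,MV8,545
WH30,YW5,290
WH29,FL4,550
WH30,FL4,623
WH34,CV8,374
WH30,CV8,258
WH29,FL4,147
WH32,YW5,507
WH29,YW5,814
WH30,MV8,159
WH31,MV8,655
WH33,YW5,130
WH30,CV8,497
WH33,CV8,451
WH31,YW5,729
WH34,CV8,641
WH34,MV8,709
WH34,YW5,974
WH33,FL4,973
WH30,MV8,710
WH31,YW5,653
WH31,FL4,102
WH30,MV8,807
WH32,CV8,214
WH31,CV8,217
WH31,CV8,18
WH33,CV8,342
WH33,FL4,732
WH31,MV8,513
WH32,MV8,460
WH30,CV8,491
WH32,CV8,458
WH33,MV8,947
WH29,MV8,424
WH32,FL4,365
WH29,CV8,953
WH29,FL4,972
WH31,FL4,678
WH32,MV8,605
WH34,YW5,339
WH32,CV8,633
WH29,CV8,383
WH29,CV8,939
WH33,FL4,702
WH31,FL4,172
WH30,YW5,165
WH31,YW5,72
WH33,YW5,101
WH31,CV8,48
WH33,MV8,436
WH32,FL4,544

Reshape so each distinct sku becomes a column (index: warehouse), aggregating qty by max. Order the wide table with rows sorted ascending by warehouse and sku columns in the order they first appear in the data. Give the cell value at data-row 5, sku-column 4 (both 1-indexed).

With rows sorted ascending by warehouse, row 5 is warehouse=WH33. sku columns in first-appearance order: FL4, YW5, MV8, CV8; column 4 is CV8.
Long rows with warehouse=WH33, sku=CV8: max(348, 451, 342) = 451.

451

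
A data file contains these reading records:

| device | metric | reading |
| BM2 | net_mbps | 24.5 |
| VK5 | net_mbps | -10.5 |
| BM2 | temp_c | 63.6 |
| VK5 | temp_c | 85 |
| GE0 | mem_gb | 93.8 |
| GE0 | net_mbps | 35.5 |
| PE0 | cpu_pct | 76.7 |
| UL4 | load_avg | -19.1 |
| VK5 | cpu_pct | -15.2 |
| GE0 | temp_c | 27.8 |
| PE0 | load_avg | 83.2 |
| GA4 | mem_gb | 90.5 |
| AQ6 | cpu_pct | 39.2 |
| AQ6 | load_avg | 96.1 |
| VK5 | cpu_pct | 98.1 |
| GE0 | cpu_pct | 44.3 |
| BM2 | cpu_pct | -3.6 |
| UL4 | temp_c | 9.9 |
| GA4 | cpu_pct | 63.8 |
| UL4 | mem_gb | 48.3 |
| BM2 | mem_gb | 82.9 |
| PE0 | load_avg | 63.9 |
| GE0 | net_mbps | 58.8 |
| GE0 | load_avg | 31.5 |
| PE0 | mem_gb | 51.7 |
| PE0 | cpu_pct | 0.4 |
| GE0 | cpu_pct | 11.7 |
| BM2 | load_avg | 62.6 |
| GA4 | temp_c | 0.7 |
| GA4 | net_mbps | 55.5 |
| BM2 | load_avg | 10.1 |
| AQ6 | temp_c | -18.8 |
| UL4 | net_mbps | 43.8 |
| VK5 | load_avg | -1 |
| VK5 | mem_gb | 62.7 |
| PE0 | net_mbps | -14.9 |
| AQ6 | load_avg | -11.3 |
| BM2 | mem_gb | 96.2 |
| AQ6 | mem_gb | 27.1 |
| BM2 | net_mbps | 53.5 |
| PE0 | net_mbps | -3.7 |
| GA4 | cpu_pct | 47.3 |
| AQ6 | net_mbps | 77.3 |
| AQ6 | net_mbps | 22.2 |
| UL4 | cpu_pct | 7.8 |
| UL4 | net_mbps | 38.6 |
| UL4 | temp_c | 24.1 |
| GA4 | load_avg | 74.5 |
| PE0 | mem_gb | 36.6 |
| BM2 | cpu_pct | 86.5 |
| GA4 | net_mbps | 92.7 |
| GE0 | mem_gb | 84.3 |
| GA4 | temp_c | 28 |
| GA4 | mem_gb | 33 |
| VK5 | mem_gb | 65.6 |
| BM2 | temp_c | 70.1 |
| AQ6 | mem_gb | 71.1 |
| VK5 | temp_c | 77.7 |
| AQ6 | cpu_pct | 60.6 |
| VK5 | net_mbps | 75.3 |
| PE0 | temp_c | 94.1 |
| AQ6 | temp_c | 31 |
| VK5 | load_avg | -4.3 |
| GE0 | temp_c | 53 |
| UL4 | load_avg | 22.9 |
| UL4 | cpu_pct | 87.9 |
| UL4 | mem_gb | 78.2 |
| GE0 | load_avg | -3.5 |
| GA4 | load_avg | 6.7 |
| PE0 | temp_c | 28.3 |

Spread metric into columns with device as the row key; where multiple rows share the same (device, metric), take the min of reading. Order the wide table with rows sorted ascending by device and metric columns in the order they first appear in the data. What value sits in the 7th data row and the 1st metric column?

With rows sorted ascending by device, row 7 is device=VK5. metric columns in first-appearance order: net_mbps, temp_c, mem_gb, cpu_pct, load_avg; column 1 is net_mbps.
Long rows with device=VK5, metric=net_mbps: min(-10.5, 75.3) = -10.5.

-10.5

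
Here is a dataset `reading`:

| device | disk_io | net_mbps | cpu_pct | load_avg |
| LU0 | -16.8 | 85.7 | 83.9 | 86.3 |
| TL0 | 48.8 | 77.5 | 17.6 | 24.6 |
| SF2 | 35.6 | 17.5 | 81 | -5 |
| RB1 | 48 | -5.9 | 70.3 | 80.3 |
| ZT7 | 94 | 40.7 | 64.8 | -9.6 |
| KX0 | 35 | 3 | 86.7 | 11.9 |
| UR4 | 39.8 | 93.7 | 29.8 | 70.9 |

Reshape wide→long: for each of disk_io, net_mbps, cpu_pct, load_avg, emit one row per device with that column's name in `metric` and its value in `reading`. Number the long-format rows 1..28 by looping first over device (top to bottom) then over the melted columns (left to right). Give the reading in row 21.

28 rows total (7 × 4). Row 21: index ⌊(21-1)/4⌋ = 5 into device → KX0; (21-1) mod 4 = 0 into the melted columns → disk_io.
So row 21 is (KX0, disk_io, 35); reading = 35.

35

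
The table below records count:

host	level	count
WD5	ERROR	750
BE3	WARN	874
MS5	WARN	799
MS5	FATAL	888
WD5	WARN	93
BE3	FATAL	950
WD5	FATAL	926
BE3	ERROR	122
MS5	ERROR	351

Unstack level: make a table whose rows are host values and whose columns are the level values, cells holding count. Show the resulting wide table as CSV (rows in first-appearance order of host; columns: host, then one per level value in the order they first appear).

host,ERROR,WARN,FATAL
WD5,750,93,926
BE3,122,874,950
MS5,351,799,888

Columns: host plus the 3 distinct level values (ERROR, WARN, FATAL).
For example, row WD5 column ERROR takes count=750 from the long row (WD5, ERROR).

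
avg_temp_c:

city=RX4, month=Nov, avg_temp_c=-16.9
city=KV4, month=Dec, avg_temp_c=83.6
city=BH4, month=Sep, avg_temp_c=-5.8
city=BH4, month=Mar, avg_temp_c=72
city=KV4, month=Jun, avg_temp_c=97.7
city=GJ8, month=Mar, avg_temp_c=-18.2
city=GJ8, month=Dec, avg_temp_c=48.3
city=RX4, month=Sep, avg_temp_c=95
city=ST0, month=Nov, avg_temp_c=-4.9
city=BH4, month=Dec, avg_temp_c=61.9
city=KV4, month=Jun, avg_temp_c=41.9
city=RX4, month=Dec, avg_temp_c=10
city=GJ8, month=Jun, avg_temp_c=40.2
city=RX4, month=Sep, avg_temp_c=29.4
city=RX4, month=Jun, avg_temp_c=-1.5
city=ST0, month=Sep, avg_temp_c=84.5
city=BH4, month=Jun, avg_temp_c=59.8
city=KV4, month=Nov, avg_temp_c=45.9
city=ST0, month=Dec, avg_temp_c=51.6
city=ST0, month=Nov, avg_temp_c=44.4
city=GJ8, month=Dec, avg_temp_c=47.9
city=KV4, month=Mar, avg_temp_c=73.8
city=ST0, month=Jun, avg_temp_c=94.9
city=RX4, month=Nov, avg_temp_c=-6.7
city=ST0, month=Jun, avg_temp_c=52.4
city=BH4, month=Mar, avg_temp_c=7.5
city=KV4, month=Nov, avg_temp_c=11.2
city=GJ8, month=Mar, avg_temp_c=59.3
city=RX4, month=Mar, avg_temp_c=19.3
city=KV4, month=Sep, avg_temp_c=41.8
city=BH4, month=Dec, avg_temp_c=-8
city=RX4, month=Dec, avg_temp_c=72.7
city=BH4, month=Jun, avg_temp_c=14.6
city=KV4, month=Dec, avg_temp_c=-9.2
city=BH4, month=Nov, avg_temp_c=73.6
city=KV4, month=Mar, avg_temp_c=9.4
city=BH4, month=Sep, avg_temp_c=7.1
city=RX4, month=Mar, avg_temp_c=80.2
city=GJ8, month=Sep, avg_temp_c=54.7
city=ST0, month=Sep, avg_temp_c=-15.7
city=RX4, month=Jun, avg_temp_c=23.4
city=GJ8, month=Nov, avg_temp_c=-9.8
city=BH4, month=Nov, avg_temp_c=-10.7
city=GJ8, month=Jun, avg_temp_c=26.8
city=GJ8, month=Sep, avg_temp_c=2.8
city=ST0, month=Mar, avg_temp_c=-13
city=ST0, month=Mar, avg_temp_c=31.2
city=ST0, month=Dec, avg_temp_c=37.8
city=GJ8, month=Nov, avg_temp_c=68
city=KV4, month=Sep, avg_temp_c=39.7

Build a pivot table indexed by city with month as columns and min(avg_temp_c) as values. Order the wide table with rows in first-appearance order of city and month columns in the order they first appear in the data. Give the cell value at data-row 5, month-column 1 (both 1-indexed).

-4.9

With rows in first-appearance order of city, row 5 is city=ST0. month columns in first-appearance order: Nov, Dec, Sep, Mar, Jun; column 1 is Nov.
Long rows with city=ST0, month=Nov: min(-4.9, 44.4) = -4.9.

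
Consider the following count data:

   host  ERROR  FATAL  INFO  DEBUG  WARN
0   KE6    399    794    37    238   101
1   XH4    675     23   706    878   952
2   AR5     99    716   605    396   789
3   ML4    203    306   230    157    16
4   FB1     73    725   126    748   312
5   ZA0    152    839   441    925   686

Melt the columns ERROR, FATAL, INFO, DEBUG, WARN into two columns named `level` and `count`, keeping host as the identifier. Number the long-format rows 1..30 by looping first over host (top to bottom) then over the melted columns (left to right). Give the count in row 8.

30 rows total (6 × 5). Row 8: index ⌊(8-1)/5⌋ = 1 into host → XH4; (8-1) mod 5 = 2 into the melted columns → INFO.
So row 8 is (XH4, INFO, 706); count = 706.

706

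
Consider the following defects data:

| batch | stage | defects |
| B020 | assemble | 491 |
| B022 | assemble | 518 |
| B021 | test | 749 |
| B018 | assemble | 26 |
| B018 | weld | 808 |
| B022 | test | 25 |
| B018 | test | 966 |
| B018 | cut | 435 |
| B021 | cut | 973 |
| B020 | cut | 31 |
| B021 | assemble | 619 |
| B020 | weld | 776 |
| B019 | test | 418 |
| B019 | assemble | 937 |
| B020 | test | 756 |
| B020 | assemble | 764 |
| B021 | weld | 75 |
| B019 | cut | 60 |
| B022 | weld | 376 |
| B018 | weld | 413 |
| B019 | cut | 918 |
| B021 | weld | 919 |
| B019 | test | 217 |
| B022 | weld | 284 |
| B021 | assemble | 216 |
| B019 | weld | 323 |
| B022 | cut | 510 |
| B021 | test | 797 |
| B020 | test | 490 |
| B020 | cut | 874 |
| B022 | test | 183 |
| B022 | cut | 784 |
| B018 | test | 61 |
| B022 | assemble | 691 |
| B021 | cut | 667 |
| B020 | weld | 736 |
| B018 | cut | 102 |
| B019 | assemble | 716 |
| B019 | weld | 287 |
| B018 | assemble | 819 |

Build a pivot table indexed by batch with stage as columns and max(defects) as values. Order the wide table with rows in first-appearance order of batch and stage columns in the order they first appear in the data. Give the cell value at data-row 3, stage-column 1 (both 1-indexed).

619

With rows in first-appearance order of batch, row 3 is batch=B021. stage columns in first-appearance order: assemble, test, weld, cut; column 1 is assemble.
Long rows with batch=B021, stage=assemble: max(619, 216) = 619.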